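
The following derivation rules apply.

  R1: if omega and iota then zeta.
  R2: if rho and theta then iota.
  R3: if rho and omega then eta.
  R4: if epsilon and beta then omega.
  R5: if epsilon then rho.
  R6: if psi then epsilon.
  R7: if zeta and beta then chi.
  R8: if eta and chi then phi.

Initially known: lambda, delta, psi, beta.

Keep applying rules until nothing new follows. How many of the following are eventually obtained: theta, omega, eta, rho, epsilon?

4

psi holds, so epsilon follows (R6).
epsilon and beta hold, so omega follows (R4).
epsilon holds, so rho follows (R5).
rho and omega hold, so eta follows (R3).
No rule produces theta, and it is not given.
omega: reached.
eta: reached.
rho: reached.
epsilon: reached.
Reached: omega, eta, rho, and epsilon — 4 of the 5.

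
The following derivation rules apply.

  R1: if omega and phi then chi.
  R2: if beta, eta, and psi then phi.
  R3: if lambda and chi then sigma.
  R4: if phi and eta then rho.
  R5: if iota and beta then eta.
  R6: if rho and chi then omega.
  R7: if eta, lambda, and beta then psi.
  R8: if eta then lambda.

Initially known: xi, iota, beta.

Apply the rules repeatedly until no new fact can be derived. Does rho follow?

From iota and beta, R5 gives eta.
eta holds, so lambda follows (R8).
eta, lambda, and beta hold, so psi follows (R7).
From beta, eta, and psi, R2 gives phi.
From phi and eta, R4 gives rho.

Yes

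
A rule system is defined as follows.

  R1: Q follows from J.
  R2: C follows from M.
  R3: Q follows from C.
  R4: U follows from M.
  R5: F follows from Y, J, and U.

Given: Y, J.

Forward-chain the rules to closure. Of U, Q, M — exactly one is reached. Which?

From J, R1 gives Q.
U would need M (R4), but M is never established. No rule produces M, and it is not given.

Q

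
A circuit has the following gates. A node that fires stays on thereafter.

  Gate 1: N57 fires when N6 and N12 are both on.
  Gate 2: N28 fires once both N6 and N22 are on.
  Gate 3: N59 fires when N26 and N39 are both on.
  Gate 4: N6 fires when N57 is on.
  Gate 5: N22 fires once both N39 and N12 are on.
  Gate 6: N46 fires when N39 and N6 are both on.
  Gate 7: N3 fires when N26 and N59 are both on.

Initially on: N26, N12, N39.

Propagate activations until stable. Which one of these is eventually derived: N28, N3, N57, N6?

N3

N26 and N39 are on, so N59 fires (Gate 3).
N26 and N59 are on, so N3 fires (Gate 7).
N57 would need N6 and N12 (Gate 1), but N6 never turns on. N6 would need N57 (Gate 4), but N57 never turns on. N28 would need N6 and N22 (Gate 2), but N6 never turns on.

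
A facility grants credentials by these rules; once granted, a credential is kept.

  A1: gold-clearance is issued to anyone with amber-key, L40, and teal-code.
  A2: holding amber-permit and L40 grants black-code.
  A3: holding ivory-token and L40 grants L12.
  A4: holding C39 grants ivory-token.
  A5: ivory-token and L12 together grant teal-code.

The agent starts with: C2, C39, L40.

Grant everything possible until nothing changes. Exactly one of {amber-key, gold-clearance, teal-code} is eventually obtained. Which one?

teal-code

Holding C39 grants ivory-token (A4).
Holding ivory-token and L40 grants L12 (A3).
Holding ivory-token and L12 grants teal-code (A5).
No rule produces amber-key, and it is not given. gold-clearance would need amber-key, L40, and teal-code (A1), but amber-key is never granted.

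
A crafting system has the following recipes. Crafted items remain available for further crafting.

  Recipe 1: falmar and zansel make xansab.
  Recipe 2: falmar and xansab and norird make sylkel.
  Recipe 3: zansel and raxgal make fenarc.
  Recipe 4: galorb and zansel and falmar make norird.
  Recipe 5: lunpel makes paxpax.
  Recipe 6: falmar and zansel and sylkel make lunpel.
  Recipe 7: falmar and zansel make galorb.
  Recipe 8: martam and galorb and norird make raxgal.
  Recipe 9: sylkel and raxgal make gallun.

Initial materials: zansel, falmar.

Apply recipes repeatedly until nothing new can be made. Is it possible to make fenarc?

fenarc would need zansel and raxgal (Recipe 3), but raxgal is never obtained.

No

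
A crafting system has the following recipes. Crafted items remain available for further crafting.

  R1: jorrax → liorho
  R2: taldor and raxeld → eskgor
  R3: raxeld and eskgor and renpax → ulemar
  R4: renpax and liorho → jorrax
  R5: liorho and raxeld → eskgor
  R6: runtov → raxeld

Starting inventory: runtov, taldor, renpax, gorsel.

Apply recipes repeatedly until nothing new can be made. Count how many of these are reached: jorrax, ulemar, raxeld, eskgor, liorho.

3

Using R6, runtov makes raxeld.
taldor and raxeld → eskgor (R2).
Using R3, raxeld, eskgor, and renpax make ulemar.
jorrax would need renpax and liorho (R4), but liorho is never obtained.
ulemar: reached.
raxeld: reached.
eskgor: reached.
liorho would need jorrax (R1), but jorrax is never obtained.
Reached: ulemar, raxeld, and eskgor — 3 of the 5.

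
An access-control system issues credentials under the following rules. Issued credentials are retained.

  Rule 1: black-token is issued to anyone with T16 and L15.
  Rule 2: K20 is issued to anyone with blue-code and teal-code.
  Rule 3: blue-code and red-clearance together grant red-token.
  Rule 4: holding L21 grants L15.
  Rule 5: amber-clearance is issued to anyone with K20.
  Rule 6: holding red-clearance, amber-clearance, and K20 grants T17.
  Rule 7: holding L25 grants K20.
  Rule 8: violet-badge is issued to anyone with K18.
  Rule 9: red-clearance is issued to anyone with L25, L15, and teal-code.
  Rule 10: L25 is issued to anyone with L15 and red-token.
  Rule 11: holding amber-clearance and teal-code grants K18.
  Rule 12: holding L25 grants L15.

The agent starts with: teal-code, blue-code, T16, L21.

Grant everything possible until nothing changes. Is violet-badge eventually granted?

Yes

Holding blue-code and teal-code grants K20 (Rule 2).
Holding K20 grants amber-clearance (Rule 5).
Holding amber-clearance and teal-code grants K18 (Rule 11).
Holding K18 grants violet-badge (Rule 8).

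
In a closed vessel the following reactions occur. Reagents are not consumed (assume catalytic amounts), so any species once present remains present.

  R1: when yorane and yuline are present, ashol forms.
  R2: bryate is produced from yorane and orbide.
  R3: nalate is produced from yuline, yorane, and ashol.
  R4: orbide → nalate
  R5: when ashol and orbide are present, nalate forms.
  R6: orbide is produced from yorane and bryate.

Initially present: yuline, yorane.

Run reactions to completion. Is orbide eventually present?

No

orbide would need yorane and bryate (R6), but bryate never forms.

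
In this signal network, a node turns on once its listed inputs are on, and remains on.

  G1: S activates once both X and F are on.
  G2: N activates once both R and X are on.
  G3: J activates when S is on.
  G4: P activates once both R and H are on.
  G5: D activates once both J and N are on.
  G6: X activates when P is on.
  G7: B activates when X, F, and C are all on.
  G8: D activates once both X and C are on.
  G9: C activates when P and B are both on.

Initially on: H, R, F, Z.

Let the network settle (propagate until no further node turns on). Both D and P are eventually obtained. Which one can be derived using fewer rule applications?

P: R and H are on, so P activates (G4). [1 rule application]
D: R and H are on, so P activates (G4). G6: P on → X on. X and F are on, so S activates (G1). G2: R and X on → N on. S is on, so J activates (G3). J and N are on, so D activates (G5). [6 rule applications]
P needs fewer.

P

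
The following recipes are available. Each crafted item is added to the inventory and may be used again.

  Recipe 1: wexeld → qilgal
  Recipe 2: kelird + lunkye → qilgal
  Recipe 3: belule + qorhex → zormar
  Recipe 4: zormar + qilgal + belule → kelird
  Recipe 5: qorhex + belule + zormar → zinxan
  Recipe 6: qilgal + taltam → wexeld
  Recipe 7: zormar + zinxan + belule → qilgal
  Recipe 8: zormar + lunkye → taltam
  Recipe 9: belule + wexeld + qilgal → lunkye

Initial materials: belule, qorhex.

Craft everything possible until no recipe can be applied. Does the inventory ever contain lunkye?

lunkye would need belule, wexeld, and qilgal (Recipe 9), but wexeld is never obtained.

No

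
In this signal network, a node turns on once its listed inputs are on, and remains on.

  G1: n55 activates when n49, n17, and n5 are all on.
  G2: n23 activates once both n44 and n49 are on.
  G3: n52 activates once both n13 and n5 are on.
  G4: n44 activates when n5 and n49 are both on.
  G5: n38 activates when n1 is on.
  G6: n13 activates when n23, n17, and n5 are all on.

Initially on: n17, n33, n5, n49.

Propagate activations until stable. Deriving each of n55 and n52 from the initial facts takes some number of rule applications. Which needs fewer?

n55

n55: n49, n17, and n5 are on, so n55 activates (G1). [1 rule application]
n52: G4: n5 and n49 on → n44 on. G2: n44 and n49 on → n23 on. G6: n23, n17, and n5 on → n13 on. n13 and n5 are on, so n52 activates (G3). [4 rule applications]
n55 needs fewer.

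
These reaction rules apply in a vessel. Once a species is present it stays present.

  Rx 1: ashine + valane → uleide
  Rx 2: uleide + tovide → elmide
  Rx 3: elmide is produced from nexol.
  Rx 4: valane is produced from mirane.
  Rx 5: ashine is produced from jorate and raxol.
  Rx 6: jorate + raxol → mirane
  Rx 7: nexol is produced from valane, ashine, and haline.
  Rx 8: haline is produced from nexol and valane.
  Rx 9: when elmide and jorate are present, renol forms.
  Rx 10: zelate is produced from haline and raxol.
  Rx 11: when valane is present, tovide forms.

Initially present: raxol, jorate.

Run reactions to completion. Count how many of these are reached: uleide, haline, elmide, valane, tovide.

jorate and raxol present → mirane forms (Rx 6).
jorate and raxol present → ashine forms (Rx 5).
mirane present → valane forms (Rx 4).
valane present → tovide forms (Rx 11).
ashine and valane present → uleide forms (Rx 1).
uleide and tovide present → elmide forms (Rx 2).
uleide: reached.
haline would need nexol and valane (Rx 8), but nexol never forms.
elmide: reached.
valane: reached.
tovide: reached.
Reached: uleide, elmide, valane, and tovide — 4 of the 5.

4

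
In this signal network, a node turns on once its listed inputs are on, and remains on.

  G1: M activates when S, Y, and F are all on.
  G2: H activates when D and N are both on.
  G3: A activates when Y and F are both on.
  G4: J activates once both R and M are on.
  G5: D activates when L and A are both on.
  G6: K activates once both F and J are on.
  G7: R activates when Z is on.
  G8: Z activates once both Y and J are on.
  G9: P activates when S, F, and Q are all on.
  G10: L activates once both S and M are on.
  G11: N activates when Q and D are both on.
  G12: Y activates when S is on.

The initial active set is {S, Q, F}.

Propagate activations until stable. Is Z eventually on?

No

Z would need Y and J (G8), but J never turns on.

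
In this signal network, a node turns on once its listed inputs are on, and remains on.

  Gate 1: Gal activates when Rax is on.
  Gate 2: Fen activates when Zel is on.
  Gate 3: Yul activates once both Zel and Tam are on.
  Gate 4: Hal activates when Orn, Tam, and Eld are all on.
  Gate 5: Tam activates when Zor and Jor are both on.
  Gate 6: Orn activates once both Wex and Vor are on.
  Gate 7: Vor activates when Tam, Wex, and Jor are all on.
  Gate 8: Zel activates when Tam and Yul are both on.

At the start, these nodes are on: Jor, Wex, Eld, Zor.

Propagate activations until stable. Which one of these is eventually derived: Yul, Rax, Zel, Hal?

Gate 5: Zor and Jor on → Tam on.
Tam, Wex, and Jor are on, so Vor activates (Gate 7).
Wex and Vor are on, so Orn activates (Gate 6).
Orn, Tam, and Eld are on, so Hal activates (Gate 4).
No rule produces Rax, and it is not given. Yul would need Zel and Tam (Gate 3), but Zel never turns on. Zel would need Tam and Yul (Gate 8), but Yul never turns on.

Hal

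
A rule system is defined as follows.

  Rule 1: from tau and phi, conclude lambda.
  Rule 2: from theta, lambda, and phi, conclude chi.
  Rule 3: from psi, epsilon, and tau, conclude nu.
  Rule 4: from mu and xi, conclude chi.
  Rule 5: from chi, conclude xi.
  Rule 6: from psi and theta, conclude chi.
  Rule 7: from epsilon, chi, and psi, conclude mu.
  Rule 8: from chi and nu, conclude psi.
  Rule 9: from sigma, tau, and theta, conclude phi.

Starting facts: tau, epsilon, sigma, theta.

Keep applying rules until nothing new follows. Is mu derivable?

No

mu would need epsilon, chi, and psi (Rule 7), but psi is never established.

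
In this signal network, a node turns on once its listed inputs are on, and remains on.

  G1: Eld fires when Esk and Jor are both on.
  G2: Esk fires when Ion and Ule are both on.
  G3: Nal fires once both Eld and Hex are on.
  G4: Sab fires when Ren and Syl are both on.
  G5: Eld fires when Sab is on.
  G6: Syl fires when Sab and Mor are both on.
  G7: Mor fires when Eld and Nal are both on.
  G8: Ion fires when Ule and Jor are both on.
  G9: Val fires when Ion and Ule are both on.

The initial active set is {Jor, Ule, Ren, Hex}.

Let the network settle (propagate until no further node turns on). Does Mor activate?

Yes

G8: Ule and Jor on → Ion on.
G2: Ion and Ule on → Esk on.
G1: Esk and Jor on → Eld on.
Eld and Hex are on, so Nal fires (G3).
G7: Eld and Nal on → Mor on.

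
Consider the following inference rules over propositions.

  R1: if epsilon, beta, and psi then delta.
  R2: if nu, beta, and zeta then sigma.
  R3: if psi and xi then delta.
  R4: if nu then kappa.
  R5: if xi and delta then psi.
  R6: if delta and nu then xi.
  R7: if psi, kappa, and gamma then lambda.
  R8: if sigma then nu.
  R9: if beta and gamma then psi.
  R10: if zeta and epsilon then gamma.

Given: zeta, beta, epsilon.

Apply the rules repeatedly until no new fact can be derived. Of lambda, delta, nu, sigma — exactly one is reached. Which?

delta

zeta and epsilon hold, so gamma follows (R10).
beta and gamma hold, so psi follows (R9).
From epsilon, beta, and psi, R1 gives delta.
nu would need sigma (R8), but sigma is never established. sigma would need nu, beta, and zeta (R2), but nu is never established. lambda would need psi, kappa, and gamma (R7), but kappa is never established.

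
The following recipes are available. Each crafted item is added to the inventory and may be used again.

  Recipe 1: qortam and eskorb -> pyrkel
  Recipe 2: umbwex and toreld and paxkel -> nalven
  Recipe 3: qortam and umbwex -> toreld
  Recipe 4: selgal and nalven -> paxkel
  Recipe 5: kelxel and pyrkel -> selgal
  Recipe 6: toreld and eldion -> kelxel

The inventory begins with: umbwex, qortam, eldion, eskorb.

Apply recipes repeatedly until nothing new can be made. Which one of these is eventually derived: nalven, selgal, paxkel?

selgal

Using Recipe 1, qortam and eskorb make pyrkel.
Using Recipe 3, qortam and umbwex make toreld.
toreld and eldion -> kelxel (Recipe 6).
Using Recipe 5, kelxel and pyrkel make selgal.
nalven would need umbwex, toreld, and paxkel (Recipe 2), but paxkel is never obtained. paxkel would need selgal and nalven (Recipe 4), but nalven is never obtained.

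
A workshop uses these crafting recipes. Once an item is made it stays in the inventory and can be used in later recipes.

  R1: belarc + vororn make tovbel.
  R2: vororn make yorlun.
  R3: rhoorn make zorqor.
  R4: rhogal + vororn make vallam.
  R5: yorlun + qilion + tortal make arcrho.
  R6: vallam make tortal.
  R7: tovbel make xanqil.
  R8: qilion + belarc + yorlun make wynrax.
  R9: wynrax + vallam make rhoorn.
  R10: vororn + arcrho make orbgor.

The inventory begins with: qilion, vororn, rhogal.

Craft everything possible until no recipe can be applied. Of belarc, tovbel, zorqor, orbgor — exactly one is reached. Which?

Using R2, vororn makes yorlun.
rhogal + vororn → vallam (R4).
vallam → tortal (R6).
yorlun + qilion + tortal → arcrho (R5).
vororn + arcrho → orbgor (R10).
No rule produces belarc, and it is not given. zorqor would need rhoorn (R3), but rhoorn is never obtained. tovbel would need belarc and vororn (R1), but belarc is never obtained.

orbgor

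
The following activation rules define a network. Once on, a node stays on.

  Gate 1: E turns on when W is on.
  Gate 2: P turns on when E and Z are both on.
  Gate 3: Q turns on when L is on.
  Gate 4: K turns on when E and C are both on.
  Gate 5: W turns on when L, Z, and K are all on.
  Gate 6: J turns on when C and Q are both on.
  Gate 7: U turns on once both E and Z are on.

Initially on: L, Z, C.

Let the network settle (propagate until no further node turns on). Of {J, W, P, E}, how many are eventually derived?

1

L is on, so Q turns on (Gate 3).
C and Q are on, so J turns on (Gate 6).
J: reached.
W would need L, Z, and K (Gate 5), but K never turns on.
P would need E and Z (Gate 2), but E never turns on.
E would need W (Gate 1), but W never turns on.
Reached: J — 1 of the 4.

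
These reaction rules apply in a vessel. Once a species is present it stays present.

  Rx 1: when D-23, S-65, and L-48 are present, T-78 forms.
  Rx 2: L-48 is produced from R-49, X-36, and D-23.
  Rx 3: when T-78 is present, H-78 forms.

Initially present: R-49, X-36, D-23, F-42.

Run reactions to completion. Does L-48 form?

R-49, X-36, and D-23 present → L-48 forms (Rx 2).

Yes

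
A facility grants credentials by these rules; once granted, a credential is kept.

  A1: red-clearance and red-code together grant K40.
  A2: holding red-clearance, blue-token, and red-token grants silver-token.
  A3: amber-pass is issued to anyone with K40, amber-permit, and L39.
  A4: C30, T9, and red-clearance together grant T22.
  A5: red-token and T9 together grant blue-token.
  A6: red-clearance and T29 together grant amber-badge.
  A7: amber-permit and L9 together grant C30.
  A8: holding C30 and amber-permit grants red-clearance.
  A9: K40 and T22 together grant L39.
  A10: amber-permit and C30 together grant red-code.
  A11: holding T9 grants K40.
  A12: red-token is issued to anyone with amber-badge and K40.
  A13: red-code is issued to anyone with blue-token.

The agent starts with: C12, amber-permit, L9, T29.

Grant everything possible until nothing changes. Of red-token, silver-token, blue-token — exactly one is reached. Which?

Holding amber-permit and L9 grants C30 (A7).
Holding C30 and amber-permit grants red-clearance (A8).
Holding amber-permit and C30 grants red-code (A10).
Holding red-clearance and red-code grants K40 (A1).
Holding red-clearance and T29 grants amber-badge (A6).
Holding amber-badge and K40 grants red-token (A12).
silver-token would need red-clearance, blue-token, and red-token (A2), but blue-token is never granted. blue-token would need red-token and T9 (A5), but T9 is never granted.

red-token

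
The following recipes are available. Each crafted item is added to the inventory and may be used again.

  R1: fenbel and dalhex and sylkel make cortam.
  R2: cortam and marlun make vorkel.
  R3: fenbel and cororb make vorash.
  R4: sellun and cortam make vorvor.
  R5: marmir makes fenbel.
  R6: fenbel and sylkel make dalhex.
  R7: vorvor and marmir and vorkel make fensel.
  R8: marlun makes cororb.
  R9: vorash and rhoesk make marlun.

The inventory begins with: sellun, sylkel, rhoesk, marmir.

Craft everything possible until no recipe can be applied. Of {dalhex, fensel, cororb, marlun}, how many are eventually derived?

Using R5, marmir makes fenbel.
Using R6, fenbel and sylkel make dalhex.
dalhex: reached.
fensel would need vorvor, marmir, and vorkel (R7), but vorkel is never obtained.
cororb would need marlun (R8), but marlun is never obtained.
marlun would need vorash and rhoesk (R9), but vorash is never obtained.
Reached: dalhex — 1 of the 4.

1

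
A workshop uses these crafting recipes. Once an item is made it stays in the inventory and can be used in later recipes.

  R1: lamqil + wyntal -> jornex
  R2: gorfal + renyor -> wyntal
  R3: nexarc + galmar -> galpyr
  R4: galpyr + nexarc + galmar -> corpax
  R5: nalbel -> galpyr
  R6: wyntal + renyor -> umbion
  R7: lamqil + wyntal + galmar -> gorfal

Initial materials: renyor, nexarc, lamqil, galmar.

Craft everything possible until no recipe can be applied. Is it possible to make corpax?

Yes

nexarc + galmar -> galpyr (R3).
Using R4, galpyr, nexarc, and galmar make corpax.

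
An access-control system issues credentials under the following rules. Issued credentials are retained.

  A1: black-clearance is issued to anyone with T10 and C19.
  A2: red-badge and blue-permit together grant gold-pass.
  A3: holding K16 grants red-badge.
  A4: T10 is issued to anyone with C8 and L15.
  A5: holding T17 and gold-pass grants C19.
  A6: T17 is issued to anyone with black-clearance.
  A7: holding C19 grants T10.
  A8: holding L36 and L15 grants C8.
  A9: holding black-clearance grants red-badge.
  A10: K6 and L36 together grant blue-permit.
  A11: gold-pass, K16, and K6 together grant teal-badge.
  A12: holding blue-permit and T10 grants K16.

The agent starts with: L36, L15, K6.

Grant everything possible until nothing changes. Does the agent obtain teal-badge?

Holding L36 and L15 grants C8 (A8).
Holding K6 and L36 grants blue-permit (A10).
Holding C8 and L15 grants T10 (A4).
Holding blue-permit and T10 grants K16 (A12).
Holding K16 grants red-badge (A3).
Holding red-badge and blue-permit grants gold-pass (A2).
Holding gold-pass, K16, and K6 grants teal-badge (A11).

Yes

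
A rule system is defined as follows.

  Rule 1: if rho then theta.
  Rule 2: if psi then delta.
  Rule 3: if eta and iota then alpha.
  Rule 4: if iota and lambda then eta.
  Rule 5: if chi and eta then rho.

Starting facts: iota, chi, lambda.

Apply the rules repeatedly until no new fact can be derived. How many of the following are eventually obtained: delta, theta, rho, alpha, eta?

iota and lambda hold, so eta follows (Rule 4).
From eta and iota, Rule 3 gives alpha.
From chi and eta, Rule 5 gives rho.
rho holds, so theta follows (Rule 1).
delta would need psi (Rule 2), but psi is never established.
theta: reached.
rho: reached.
alpha: reached.
eta: reached.
Reached: theta, rho, alpha, and eta — 4 of the 5.

4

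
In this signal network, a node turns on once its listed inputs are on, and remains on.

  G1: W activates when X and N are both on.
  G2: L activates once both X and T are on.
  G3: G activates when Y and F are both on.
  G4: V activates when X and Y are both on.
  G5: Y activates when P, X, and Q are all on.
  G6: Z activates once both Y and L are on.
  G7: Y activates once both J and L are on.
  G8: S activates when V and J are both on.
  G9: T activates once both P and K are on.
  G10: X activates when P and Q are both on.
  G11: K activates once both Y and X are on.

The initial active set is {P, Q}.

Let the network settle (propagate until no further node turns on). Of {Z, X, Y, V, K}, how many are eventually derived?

5

P and Q are on, so X activates (G10).
G5: P, X, and Q on → Y on.
G11: Y and X on → K on.
X and Y are on, so V activates (G4).
P and K are on, so T activates (G9).
G2: X and T on → L on.
Y and L are on, so Z activates (G6).
Z: reached.
X: reached.
Y: reached.
V: reached.
K: reached.
All 5 are reached.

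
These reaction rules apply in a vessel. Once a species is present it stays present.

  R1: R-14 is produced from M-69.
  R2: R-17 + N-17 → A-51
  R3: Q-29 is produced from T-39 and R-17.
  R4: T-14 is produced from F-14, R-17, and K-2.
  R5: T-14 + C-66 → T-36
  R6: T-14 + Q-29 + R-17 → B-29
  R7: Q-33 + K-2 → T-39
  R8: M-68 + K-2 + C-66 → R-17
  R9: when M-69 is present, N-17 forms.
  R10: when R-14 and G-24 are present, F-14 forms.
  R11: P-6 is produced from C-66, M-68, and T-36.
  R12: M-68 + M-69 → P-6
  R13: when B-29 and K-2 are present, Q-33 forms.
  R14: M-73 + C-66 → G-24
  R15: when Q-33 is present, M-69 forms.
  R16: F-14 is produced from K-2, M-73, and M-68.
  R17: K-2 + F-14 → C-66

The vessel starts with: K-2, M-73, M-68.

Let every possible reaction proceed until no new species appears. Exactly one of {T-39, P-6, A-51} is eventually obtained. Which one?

P-6

K-2, M-73, and M-68 present → F-14 forms (R16).
K-2 and F-14 present → C-66 forms (R17).
M-68, K-2, and C-66 present → R-17 forms (R8).
F-14, R-17, and K-2 present → T-14 forms (R4).
T-14 and C-66 present → T-36 forms (R5).
C-66, M-68, and T-36 present → P-6 forms (R11).
T-39 would need Q-33 and K-2 (R7), but Q-33 never forms. A-51 would need R-17 and N-17 (R2), but N-17 never forms.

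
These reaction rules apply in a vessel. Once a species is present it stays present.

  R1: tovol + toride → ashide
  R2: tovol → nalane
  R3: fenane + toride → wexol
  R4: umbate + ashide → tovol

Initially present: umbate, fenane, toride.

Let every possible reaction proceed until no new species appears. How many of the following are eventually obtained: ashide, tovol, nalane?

0

ashide would need tovol and toride (R1), but tovol never forms.
tovol would need umbate and ashide (R4), but ashide never forms.
nalane would need tovol (R2), but tovol never forms.
None of the 3 are reached.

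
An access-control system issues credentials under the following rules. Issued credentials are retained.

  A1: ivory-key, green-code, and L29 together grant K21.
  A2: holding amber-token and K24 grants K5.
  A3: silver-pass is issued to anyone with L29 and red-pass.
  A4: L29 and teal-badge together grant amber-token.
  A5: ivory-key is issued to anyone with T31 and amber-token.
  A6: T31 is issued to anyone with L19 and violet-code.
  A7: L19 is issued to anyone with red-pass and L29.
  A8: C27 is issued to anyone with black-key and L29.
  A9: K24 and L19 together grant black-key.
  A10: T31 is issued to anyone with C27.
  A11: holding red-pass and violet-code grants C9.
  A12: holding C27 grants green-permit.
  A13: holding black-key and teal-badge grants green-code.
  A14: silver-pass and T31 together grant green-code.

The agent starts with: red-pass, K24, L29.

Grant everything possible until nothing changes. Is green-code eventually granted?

Yes

Holding red-pass and L29 grants L19 (A7).
Holding L29 and red-pass grants silver-pass (A3).
Holding K24 and L19 grants black-key (A9).
Holding black-key and L29 grants C27 (A8).
Holding C27 grants T31 (A10).
Holding silver-pass and T31 grants green-code (A14).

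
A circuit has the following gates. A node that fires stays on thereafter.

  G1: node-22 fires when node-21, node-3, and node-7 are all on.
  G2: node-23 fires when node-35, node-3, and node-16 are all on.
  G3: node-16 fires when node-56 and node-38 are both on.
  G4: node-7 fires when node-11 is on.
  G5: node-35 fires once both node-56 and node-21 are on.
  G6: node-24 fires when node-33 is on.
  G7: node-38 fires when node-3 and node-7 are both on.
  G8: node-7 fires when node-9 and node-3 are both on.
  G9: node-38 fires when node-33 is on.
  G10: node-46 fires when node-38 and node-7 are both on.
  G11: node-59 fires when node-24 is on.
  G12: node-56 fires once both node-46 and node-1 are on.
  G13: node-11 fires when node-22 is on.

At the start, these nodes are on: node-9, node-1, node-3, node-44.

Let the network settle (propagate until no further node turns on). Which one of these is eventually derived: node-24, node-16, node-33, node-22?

G8: node-9 and node-3 on → node-7 on.
G7: node-3 and node-7 on → node-38 on.
G10: node-38 and node-7 on → node-46 on.
node-46 and node-1 are on, so node-56 fires (G12).
node-56 and node-38 are on, so node-16 fires (G3).
No rule produces node-33, and it is not given. node-22 would need node-21, node-3, and node-7 (G1), but node-21 never turns on. node-24 would need node-33 (G6), but node-33 never turns on.

node-16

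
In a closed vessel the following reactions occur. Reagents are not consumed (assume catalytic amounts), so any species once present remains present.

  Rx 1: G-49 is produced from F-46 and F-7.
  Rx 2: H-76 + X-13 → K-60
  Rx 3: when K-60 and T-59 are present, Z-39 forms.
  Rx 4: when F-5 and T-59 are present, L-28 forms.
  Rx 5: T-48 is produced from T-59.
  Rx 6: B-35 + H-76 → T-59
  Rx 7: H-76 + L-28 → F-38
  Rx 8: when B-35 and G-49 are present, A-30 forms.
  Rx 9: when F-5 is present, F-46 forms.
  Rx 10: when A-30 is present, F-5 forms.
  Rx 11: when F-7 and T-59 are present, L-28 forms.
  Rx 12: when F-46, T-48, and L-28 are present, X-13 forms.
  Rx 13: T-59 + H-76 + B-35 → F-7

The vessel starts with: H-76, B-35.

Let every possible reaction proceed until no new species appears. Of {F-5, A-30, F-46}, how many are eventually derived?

F-5 would need A-30 (Rx 10), but A-30 never forms.
A-30 would need B-35 and G-49 (Rx 8), but G-49 never forms.
F-46 would need F-5 (Rx 9), but F-5 never forms.
None of the 3 are reached.

0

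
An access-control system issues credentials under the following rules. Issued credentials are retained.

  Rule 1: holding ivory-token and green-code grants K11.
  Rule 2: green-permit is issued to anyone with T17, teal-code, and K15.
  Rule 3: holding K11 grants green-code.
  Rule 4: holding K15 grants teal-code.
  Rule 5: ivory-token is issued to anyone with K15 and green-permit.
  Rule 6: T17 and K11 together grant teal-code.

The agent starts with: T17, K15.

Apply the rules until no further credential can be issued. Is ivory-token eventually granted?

Holding K15 grants teal-code (Rule 4).
Holding T17, teal-code, and K15 grants green-permit (Rule 2).
Holding K15 and green-permit grants ivory-token (Rule 5).

Yes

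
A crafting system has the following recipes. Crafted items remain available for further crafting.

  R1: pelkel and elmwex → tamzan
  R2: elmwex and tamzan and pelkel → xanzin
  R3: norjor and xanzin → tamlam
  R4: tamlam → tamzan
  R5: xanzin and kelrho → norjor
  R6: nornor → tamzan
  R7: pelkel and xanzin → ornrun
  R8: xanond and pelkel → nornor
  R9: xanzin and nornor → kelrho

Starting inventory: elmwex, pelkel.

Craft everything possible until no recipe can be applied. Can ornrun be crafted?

pelkel and elmwex → tamzan (R1).
elmwex and tamzan and pelkel → xanzin (R2).
Using R7, pelkel and xanzin make ornrun.

Yes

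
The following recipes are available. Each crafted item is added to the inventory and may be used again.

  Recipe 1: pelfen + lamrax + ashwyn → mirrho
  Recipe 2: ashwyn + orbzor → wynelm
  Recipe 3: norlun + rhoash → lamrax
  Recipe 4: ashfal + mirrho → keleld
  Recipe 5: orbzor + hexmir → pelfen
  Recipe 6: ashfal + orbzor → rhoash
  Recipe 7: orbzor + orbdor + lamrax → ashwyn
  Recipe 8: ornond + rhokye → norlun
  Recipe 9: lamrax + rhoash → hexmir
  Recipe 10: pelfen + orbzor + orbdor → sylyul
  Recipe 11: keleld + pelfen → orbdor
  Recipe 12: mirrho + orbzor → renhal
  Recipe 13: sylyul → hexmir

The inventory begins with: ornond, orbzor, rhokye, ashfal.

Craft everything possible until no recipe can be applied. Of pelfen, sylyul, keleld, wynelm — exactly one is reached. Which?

pelfen

ashfal + orbzor → rhoash (Recipe 6).
ornond + rhokye → norlun (Recipe 8).
norlun + rhoash → lamrax (Recipe 3).
lamrax + rhoash → hexmir (Recipe 9).
Using Recipe 5, orbzor and hexmir make pelfen.
keleld would need ashfal and mirrho (Recipe 4), but mirrho is never obtained. wynelm would need ashwyn and orbzor (Recipe 2), but ashwyn is never obtained. sylyul would need pelfen, orbzor, and orbdor (Recipe 10), but orbdor is never obtained.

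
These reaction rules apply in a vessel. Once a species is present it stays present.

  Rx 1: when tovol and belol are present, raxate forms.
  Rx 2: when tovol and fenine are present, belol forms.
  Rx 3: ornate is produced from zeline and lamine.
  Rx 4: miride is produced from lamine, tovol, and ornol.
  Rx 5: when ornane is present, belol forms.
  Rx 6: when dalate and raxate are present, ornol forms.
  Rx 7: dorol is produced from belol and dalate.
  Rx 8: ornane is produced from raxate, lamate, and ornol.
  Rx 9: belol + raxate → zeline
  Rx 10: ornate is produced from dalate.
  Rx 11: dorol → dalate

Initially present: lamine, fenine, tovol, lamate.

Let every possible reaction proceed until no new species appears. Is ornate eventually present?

tovol and fenine present → belol forms (Rx 2).
tovol and belol present → raxate forms (Rx 1).
belol and raxate present → zeline forms (Rx 9).
zeline and lamine present → ornate forms (Rx 3).

Yes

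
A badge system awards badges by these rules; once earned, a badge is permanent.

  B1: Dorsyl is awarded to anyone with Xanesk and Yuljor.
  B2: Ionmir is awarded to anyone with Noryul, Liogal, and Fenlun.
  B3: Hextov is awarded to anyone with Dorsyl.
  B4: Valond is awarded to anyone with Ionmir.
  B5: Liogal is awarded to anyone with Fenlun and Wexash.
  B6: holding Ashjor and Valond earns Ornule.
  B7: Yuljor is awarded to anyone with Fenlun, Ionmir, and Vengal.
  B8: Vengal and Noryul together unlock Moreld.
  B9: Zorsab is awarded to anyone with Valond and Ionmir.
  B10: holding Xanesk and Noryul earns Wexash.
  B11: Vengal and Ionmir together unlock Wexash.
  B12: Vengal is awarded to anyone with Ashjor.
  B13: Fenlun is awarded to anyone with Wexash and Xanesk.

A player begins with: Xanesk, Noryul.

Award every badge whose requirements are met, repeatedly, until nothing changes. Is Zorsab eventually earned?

Yes

With Xanesk and Noryul, Wexash is earned (B10).
With Wexash and Xanesk, Fenlun is earned (B13).
With Fenlun and Wexash, Liogal is earned (B5).
With Noryul, Liogal, and Fenlun, Ionmir is earned (B2).
With Ionmir, Valond is earned (B4).
With Valond and Ionmir, Zorsab is earned (B9).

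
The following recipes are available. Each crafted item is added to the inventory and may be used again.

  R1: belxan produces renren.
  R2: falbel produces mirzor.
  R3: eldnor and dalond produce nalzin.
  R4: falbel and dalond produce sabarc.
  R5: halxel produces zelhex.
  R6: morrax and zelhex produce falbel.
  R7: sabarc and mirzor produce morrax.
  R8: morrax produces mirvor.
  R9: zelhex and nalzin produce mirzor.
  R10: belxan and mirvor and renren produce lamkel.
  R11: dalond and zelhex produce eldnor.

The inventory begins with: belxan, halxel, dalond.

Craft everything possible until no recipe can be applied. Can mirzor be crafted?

halxel → zelhex (R5).
dalond and zelhex → eldnor (R11).
eldnor and dalond → nalzin (R3).
zelhex and nalzin → mirzor (R9).

Yes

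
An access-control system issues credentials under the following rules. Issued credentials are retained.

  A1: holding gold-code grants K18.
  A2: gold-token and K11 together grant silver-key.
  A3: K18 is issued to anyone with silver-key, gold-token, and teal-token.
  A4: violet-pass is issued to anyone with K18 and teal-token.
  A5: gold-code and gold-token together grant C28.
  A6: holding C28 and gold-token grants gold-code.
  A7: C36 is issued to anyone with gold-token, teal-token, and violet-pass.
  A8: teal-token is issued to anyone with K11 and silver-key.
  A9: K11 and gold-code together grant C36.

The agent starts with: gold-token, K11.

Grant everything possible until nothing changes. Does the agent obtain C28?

No

C28 would need gold-code and gold-token (A5), but gold-code is never granted.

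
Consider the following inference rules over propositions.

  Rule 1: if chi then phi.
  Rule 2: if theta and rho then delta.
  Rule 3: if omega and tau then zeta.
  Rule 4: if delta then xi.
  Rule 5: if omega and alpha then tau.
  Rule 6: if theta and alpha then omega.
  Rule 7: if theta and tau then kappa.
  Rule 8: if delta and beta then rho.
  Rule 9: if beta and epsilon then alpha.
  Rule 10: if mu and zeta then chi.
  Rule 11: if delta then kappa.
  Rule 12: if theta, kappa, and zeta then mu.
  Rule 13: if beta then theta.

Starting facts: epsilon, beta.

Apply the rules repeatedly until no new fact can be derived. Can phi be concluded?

beta and epsilon hold, so alpha follows (Rule 9).
From beta, Rule 13 gives theta.
theta and alpha hold, so omega follows (Rule 6).
From omega and alpha, Rule 5 gives tau.
From theta and tau, Rule 7 gives kappa.
omega and tau hold, so zeta follows (Rule 3).
From theta, kappa, and zeta, Rule 12 gives mu.
mu and zeta hold, so chi follows (Rule 10).
chi holds, so phi follows (Rule 1).

Yes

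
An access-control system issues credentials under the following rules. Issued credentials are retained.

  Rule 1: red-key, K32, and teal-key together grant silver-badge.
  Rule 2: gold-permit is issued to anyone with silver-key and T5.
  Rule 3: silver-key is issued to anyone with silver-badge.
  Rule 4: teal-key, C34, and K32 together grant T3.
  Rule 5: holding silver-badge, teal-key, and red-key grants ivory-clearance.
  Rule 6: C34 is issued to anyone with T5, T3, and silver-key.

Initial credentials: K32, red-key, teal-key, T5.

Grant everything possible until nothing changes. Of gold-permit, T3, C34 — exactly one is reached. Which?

Holding red-key, K32, and teal-key grants silver-badge (Rule 1).
Holding silver-badge grants silver-key (Rule 3).
Holding silver-key and T5 grants gold-permit (Rule 2).
T3 would need teal-key, C34, and K32 (Rule 4), but C34 is never granted. C34 would need T5, T3, and silver-key (Rule 6), but T3 is never granted.

gold-permit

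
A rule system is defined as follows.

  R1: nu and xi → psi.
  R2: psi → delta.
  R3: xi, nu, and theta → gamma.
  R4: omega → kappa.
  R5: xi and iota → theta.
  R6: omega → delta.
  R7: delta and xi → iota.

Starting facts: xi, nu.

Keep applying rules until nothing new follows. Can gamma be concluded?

Yes

From nu and xi, R1 gives psi.
From psi, R2 gives delta.
From delta and xi, R7 gives iota.
xi and iota hold, so theta follows (R5).
From xi, nu, and theta, R3 gives gamma.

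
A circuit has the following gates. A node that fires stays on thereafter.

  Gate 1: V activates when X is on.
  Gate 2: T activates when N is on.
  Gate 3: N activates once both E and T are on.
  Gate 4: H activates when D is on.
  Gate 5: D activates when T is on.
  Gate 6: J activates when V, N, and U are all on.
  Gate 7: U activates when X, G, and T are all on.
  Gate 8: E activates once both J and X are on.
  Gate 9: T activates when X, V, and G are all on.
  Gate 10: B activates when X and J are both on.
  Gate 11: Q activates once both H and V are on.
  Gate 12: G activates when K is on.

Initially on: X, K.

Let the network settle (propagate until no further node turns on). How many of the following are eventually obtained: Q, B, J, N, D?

K is on, so G activates (Gate 12).
Gate 1: X on → V on.
X, V, and G are on, so T activates (Gate 9).
Gate 5: T on → D on.
D is on, so H activates (Gate 4).
Gate 11: H and V on → Q on.
Q: reached.
B would need X and J (Gate 10), but J never turns on.
J would need V, N, and U (Gate 6), but N never turns on.
N would need E and T (Gate 3), but E never turns on.
D: reached.
Reached: Q and D — 2 of the 5.

2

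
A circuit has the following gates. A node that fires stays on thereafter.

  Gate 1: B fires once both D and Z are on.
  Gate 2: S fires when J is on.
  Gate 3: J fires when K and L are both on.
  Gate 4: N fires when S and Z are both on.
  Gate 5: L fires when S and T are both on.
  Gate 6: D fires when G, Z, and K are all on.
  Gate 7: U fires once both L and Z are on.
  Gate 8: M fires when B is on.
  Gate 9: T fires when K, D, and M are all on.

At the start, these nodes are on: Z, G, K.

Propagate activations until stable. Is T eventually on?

G, Z, and K are on, so D fires (Gate 6).
Gate 1: D and Z on → B on.
Gate 8: B on → M on.
Gate 9: K, D, and M on → T on.

Yes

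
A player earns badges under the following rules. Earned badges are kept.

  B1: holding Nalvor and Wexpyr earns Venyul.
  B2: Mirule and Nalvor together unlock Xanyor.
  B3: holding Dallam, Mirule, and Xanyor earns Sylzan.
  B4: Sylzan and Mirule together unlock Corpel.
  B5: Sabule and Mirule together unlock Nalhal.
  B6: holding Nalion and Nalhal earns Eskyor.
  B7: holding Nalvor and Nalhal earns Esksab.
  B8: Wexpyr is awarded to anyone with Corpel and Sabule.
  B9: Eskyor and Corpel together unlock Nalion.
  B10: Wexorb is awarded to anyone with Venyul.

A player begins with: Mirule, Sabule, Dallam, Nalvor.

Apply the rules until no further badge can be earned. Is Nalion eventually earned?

No

Nalion would need Eskyor and Corpel (B9), but Eskyor is never earned.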